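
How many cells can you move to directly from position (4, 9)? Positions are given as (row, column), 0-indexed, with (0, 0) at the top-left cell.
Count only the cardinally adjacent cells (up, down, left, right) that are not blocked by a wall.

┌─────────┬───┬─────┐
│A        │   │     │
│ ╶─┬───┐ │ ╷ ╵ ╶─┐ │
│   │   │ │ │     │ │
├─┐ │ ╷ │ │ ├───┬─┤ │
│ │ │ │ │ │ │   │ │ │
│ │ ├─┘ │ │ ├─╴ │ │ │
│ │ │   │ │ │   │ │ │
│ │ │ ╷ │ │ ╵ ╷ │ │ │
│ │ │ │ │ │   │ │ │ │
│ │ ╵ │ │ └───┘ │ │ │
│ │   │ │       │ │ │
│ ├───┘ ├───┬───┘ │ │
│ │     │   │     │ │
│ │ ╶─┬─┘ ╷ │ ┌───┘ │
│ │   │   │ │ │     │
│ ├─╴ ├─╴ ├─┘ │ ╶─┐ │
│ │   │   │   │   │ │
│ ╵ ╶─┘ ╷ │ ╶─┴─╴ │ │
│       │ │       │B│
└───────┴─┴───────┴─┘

Checking passable neighbors of (4, 9):
Neighbors: (3, 9), (5, 9)
Count: 2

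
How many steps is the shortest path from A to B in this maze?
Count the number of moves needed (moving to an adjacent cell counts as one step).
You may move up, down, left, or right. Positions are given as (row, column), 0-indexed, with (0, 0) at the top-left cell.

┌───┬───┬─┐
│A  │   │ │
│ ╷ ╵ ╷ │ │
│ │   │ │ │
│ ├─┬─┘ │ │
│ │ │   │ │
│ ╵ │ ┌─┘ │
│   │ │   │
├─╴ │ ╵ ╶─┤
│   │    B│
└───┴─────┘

Using BFS to find shortest path:
Start: (0, 0), End: (4, 4)
Path found:
(0,0) → (0,1) → (1,1) → (1,2) → (0,2) → (0,3) → (1,3) → (2,3) → (2,2) → (3,2) → (4,2) → (4,3) → (4,4)
Number of steps: 12

Solution:

┌───┬───┬─┐
│A ↓│↱ ↓│ │
│ ╷ ╵ ╷ │ │
│ │↳ ↑│↓│ │
│ ├─┬─┘ │ │
│ │ │↓ ↲│ │
│ ╵ │ ┌─┘ │
│   │↓│   │
├─╴ │ ╵ ╶─┤
│   │↳ → B│
└───┴─────┘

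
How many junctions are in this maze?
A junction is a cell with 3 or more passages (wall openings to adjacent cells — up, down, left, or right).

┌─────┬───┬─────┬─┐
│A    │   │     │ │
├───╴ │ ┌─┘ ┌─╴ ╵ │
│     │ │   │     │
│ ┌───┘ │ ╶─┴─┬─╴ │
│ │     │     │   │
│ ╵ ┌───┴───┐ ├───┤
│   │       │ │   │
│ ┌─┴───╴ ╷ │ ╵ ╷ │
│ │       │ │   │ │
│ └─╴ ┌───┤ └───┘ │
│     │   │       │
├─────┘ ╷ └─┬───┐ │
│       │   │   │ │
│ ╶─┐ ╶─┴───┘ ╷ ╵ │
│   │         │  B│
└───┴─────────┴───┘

Checking each cell for number of passages:

Junctions found (3+ passages):
  (1, 7): 3 passages
  (1, 8): 3 passages
  (3, 0): 3 passages
  (3, 4): 3 passages
  (4, 2): 3 passages
  (5, 8): 3 passages
  (6, 2): 3 passages
Total junctions: 7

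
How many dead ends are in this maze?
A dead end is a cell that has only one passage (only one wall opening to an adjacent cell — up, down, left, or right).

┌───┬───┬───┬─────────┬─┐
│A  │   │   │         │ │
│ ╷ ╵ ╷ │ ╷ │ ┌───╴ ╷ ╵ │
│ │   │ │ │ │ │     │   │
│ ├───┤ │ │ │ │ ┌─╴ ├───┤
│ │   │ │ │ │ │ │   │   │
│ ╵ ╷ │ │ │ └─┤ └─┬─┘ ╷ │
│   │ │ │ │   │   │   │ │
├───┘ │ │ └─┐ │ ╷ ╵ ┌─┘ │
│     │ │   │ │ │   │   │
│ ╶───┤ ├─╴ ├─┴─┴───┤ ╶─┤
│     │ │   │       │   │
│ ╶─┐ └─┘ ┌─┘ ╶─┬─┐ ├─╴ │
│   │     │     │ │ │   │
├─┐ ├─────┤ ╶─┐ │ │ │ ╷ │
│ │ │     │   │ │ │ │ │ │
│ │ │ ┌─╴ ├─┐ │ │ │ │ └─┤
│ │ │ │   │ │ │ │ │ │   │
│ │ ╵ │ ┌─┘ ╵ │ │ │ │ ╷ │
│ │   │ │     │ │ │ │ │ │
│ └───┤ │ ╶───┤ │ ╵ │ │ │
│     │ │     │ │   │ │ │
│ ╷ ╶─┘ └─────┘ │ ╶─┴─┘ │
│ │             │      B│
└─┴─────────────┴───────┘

Checking each cell for number of passages:

Dead ends found at positions:
  (0, 11)
  (2, 6)
  (2, 8)
  (4, 6)
  (4, 7)
  (5, 3)
  (6, 8)
  (7, 0)
  (7, 11)
  (8, 5)
  (10, 2)
  (10, 6)
  (10, 10)
  (11, 0)
Total dead ends: 14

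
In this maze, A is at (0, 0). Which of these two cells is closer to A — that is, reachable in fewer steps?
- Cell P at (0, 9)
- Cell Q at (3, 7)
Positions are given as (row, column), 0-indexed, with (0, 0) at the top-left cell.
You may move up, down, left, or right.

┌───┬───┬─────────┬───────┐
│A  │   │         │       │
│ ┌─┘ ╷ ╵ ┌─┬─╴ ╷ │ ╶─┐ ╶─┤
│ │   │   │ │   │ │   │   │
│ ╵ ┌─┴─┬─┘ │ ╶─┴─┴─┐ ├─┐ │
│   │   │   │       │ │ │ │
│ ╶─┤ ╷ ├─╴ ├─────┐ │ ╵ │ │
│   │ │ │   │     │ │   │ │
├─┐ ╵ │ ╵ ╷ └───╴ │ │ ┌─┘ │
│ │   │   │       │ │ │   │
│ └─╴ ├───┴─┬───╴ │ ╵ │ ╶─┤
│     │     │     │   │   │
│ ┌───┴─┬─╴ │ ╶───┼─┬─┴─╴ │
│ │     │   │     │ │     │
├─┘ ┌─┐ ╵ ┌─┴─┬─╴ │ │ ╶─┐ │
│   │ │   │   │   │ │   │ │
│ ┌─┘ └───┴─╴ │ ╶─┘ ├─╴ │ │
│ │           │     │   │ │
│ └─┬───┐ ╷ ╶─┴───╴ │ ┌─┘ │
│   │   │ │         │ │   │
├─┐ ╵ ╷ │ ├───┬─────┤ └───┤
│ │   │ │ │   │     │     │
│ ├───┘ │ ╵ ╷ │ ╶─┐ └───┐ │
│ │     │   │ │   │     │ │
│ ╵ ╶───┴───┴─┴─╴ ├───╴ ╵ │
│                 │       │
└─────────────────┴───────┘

Shortest path A → P at (0, 9): 29 steps
Shortest path A → Q at (3, 7): 20 steps

Q is closer (20 steps vs 29 steps).

Path to P:

┌───┬───┬─────────┬───────┐
│A  │↱ ↓│↱ → → ↓  │P      │
│ ┌─┘ ╷ ╵ ┌─┬─╴ ╷ │ ╶─┐ ╶─┤
│↓│↱ ↑│↳ ↑│ │↓ ↲│ │↑ ↰│   │
│ ╵ ┌─┴─┬─┘ │ ╶─┴─┴─┐ ├─┐ │
│↳ ↑│   │   │↳ → → ↓│↑│ │ │
│ ╶─┤ ╷ ├─╴ ├─────┐ │ ╵ │ │
│   │ │ │   │     │↓│↑  │ │
├─┐ ╵ │ ╵ ╷ └───╴ │ │ ┌─┘ │
│ │   │   │       │↓│↑│   │
│ └─╴ ├───┴─┬───╴ │ ╵ │ ╶─┤
│     │     │     │↳ ↑│   │
│ ┌───┴─┬─╴ │ ╶───┼─┬─┴─╴ │
│ │     │   │     │ │     │
├─┘ ┌─┐ ╵ ┌─┴─┬─╴ │ │ ╶─┐ │
│   │ │   │   │   │ │   │ │
│ ┌─┘ └───┴─╴ │ ╶─┘ ├─╴ │ │
│ │           │     │   │ │
│ └─┬───┐ ╷ ╶─┴───╴ │ ┌─┘ │
│   │   │ │         │ │   │
├─┐ ╵ ╷ │ ├───┬─────┤ └───┤
│ │   │ │ │   │     │     │
│ ├───┘ │ ╵ ╷ │ ╶─┐ └───┐ │
│ │     │   │ │   │     │ │
│ ╵ ╶───┴───┴─┴─╴ ├───╴ ╵ │
│                 │       │
└─────────────────┴───────┘

Path to Q:

┌───┬───┬─────────┬───────┐
│A  │   │         │       │
│ ┌─┘ ╷ ╵ ┌─┬─╴ ╷ │ ╶─┐ ╶─┤
│↓│   │   │ │   │ │   │   │
│ ╵ ┌─┴─┬─┘ │ ╶─┴─┴─┐ ├─┐ │
│↓  │↱ ↓│   │       │ │ │ │
│ ╶─┤ ╷ ├─╴ ├─────┐ │ ╵ │ │
│↳ ↓│↑│↓│↱ ↓│  Q ↰│ │   │ │
├─┐ ╵ │ ╵ ╷ └───╴ │ │ ┌─┘ │
│ │↳ ↑│↳ ↑│↳ → → ↑│ │ │   │
│ └─╴ ├───┴─┬───╴ │ ╵ │ ╶─┤
│     │     │     │   │   │
│ ┌───┴─┬─╴ │ ╶───┼─┬─┴─╴ │
│ │     │   │     │ │     │
├─┘ ┌─┐ ╵ ┌─┴─┬─╴ │ │ ╶─┐ │
│   │ │   │   │   │ │   │ │
│ ┌─┘ └───┴─╴ │ ╶─┘ ├─╴ │ │
│ │           │     │   │ │
│ └─┬───┐ ╷ ╶─┴───╴ │ ┌─┘ │
│   │   │ │         │ │   │
├─┐ ╵ ╷ │ ├───┬─────┤ └───┤
│ │   │ │ │   │     │     │
│ ├───┘ │ ╵ ╷ │ ╶─┐ └───┐ │
│ │     │   │ │   │     │ │
│ ╵ ╶───┴───┴─┴─╴ ├───╴ ╵ │
│                 │       │
└─────────────────┴───────┘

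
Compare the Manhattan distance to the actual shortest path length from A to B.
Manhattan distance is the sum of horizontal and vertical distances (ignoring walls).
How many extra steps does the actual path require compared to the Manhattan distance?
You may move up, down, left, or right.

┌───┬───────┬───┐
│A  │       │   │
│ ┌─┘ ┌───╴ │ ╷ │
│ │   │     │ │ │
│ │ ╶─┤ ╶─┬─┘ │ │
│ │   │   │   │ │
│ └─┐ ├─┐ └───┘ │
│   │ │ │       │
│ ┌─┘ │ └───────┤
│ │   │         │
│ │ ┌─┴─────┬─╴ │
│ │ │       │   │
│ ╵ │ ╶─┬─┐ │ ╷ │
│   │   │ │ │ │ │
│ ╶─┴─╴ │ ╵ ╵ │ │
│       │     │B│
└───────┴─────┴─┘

Manhattan distance: |7 - 0| + |7 - 0| = 14
Actual path length: 24
Extra steps: 24 - 14 = 10

Solution:

┌───┬───────┬───┐
│A  │       │   │
│ ┌─┘ ┌───╴ │ ╷ │
│↓│   │     │ │ │
│ │ ╶─┤ ╶─┬─┘ │ │
│↓│   │   │   │ │
│ └─┐ ├─┐ └───┘ │
│↓  │ │ │       │
│ ┌─┘ │ └───────┤
│↓│   │         │
│ │ ┌─┴─────┬─╴ │
│↓│ │↱ → → ↓│↱ ↓│
│ ╵ │ ╶─┬─┐ │ ╷ │
│↓  │↑ ↰│ │↓│↑│↓│
│ ╶─┴─╴ │ ╵ ╵ │ │
│↳ → → ↑│  ↳ ↑│B│
└───────┴─────┴─┘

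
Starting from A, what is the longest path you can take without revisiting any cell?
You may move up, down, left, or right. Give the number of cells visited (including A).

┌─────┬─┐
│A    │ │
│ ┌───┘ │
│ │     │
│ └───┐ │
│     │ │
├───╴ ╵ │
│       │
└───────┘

Finding longest simple path using DFS:
Start: (0, 0)
Longest path visits 11 cells
Path: A → down → down → right → right → down → right → up → up → left → left

Solution:

┌─────┬─┐
│A    │ │
│ ┌───┘ │
│↓│B ← ↰│
│ └───┐ │
│↳ → ↓│↑│
├───╴ ╵ │
│    ↳ ↑│
└───────┘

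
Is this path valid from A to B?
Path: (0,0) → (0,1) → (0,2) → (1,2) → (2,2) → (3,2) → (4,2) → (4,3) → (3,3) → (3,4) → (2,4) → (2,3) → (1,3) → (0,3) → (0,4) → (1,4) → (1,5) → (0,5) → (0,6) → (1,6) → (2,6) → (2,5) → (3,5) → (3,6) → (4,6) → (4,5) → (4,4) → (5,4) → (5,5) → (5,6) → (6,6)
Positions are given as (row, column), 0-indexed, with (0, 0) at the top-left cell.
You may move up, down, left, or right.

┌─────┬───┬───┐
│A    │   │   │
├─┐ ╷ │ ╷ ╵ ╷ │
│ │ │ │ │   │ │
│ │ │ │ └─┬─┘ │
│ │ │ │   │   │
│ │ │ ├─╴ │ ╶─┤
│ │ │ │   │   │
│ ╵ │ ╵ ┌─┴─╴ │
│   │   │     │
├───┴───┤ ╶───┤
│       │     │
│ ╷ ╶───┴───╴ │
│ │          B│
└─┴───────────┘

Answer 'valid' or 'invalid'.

Checking path validity:
Result: All consecutive moves are passable.

valid

Correct solution:

┌─────┬───┬───┐
│A → ↓│↱ ↓│↱ ↓│
├─┐ ╷ │ ╷ ╵ ╷ │
│ │ │↓│↑│↳ ↑│↓│
│ │ │ │ └─┬─┘ │
│ │ │↓│↑ ↰│↓ ↲│
│ │ │ ├─╴ │ ╶─┤
│ │ │↓│↱ ↑│↳ ↓│
│ ╵ │ ╵ ┌─┴─╴ │
│   │↳ ↑│↓ ← ↲│
├───┴───┤ ╶───┤
│       │↳ → ↓│
│ ╷ ╶───┴───╴ │
│ │          B│
└─┴───────────┘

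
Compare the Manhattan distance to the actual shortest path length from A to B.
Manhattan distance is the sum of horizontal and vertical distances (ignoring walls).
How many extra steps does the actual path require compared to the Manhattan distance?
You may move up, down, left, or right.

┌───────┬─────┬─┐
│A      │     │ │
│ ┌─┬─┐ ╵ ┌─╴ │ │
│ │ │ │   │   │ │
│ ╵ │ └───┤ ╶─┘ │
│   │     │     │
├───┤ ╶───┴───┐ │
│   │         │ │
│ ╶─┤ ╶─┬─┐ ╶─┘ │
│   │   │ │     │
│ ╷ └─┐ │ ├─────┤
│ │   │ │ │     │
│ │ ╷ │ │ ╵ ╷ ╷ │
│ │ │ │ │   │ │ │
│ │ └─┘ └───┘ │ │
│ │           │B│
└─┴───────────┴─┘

Manhattan distance: |7 - 0| + |7 - 0| = 14
Actual path length: 34
Extra steps: 34 - 14 = 20

Solution:

┌───────┬─────┬─┐
│A → → ↓│↱ → ↓│ │
│ ┌─┬─┐ ╵ ┌─╴ │ │
│ │ │ │↳ ↑│↓ ↲│ │
│ ╵ │ └───┤ ╶─┘ │
│   │     │↳ → ↓│
├───┤ ╶───┴───┐ │
│   │↓ ← ← ↰  │↓│
│ ╶─┤ ╶─┬─┐ ╶─┘ │
│   │↳ ↓│ │↑ ← ↲│
│ ╷ └─┐ │ ├─────┤
│ │   │↓│ │  ↱ ↓│
│ │ ╷ │ │ ╵ ╷ ╷ │
│ │ │ │↓│   │↑│↓│
│ │ └─┘ └───┘ │ │
│ │    ↳ → → ↑│B│
└─┴───────────┴─┘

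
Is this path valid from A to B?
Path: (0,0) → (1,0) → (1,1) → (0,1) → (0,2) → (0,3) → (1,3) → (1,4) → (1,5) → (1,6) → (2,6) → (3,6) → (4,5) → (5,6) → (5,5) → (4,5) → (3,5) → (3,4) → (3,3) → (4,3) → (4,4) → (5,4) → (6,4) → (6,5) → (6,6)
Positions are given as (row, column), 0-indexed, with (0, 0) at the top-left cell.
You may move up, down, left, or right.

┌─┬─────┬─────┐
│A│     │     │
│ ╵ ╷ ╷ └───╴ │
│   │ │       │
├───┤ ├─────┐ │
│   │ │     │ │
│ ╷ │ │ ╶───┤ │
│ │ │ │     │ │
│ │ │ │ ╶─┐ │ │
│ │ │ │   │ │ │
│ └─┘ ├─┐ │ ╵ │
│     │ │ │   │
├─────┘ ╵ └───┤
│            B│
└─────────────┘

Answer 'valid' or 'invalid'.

Checking path validity:
Result: Invalid move at step 12: cannot move from (3, 6) to (4, 5).

invalid

Correct solution:

┌─┬─────┬─────┐
│A│↱ → ↓│     │
│ ╵ ╷ ╷ └───╴ │
│↳ ↑│ │↳ → → ↓│
├───┤ ├─────┐ │
│   │ │     │↓│
│ ╷ │ │ ╶───┤ │
│ │ │ │↓ ← ↰│↓│
│ │ │ │ ╶─┐ │ │
│ │ │ │↳ ↓│↑│↓│
│ └─┘ ├─┐ │ ╵ │
│     │ │↓│↑ ↲│
├─────┘ ╵ └───┤
│        ↳ → B│
└─────────────┘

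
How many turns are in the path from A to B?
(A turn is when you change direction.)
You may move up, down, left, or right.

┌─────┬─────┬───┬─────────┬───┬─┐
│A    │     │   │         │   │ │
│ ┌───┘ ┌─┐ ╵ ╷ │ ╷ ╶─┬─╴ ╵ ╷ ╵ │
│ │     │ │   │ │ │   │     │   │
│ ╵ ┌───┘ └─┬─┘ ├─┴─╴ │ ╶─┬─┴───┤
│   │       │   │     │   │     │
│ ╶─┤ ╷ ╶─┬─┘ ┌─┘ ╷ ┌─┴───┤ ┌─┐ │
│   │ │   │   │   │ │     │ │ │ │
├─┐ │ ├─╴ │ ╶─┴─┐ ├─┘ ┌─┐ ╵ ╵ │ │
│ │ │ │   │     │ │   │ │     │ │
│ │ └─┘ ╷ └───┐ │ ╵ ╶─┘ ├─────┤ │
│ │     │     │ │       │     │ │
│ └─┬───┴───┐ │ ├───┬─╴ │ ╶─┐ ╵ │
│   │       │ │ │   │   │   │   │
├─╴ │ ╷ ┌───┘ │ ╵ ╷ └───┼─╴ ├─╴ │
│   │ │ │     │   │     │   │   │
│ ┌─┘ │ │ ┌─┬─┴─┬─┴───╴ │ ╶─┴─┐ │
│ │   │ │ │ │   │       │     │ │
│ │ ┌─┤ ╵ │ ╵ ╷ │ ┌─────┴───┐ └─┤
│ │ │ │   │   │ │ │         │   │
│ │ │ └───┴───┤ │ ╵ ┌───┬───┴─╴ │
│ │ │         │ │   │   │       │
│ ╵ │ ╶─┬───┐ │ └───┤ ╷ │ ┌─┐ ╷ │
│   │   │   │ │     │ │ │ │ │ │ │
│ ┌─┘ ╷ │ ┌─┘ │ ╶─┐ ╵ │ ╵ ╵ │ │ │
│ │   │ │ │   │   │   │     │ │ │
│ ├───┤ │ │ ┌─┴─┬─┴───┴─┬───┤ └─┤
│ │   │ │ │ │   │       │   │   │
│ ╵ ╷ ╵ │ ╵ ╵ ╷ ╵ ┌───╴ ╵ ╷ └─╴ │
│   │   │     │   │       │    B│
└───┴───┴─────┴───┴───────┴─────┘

Directions: down, down, down, right, down, down, right, right, up, right, down, right, right, down, down, left, left, down, down, left, up, up, up, left, down, down, left, down, down, down, left, down, down, down, right, up, right, down, right, up, up, up, left, up, right, right, right, right, down, down, left, down, down, right, up, right, down, right, up, right, right, right, down, right, up, right, down, right, right
Number of turns: 43

Solution:

┌─────┬─────┬───┬─────────┬───┬─┐
│A    │     │   │         │   │ │
│ ┌───┘ ┌─┐ ╵ ╷ │ ╷ ╶─┬─╴ ╵ ╷ ╵ │
│↓│     │ │   │ │ │   │     │   │
│ ╵ ┌───┘ └─┬─┘ ├─┴─╴ │ ╶─┬─┴───┤
│↓  │       │   │     │   │     │
│ ╶─┤ ╷ ╶─┬─┘ ┌─┘ ╷ ┌─┴───┤ ┌─┐ │
│↳ ↓│ │   │   │   │ │     │ │ │ │
├─┐ │ ├─╴ │ ╶─┴─┐ ├─┘ ┌─┐ ╵ ╵ │ │
│ │↓│ │↱ ↓│     │ │   │ │     │ │
│ │ └─┘ ╷ └───┐ │ ╵ ╶─┘ ├─────┤ │
│ │↳ → ↑│↳ → ↓│ │       │     │ │
│ └─┬───┴───┐ │ ├───┬─╴ │ ╶─┐ ╵ │
│   │↓ ↰    │↓│ │   │   │   │   │
├─╴ │ ╷ ┌───┘ │ ╵ ╷ └───┼─╴ ├─╴ │
│   │↓│↑│↓ ← ↲│   │     │   │   │
│ ┌─┘ │ │ ┌─┬─┴─┬─┴───╴ │ ╶─┴─┐ │
│ │↓ ↲│↑│↓│ │   │       │     │ │
│ │ ┌─┤ ╵ │ ╵ ╷ │ ┌─────┴───┐ └─┤
│ │↓│ │↑ ↲│   │ │ │         │   │
│ │ │ └───┴───┤ │ ╵ ┌───┬───┴─╴ │
│ │↓│↱ → → → ↓│ │   │   │       │
│ ╵ │ ╶─┬───┐ │ └───┤ ╷ │ ┌─┐ ╷ │
│↓ ↲│↑ ↰│   │↓│     │ │ │ │ │ │ │
│ ┌─┘ ╷ │ ┌─┘ │ ╶─┐ ╵ │ ╵ ╵ │ │ │
│↓│   │↑│ │↓ ↲│   │   │     │ │ │
│ ├───┤ │ │ ┌─┴─┬─┴───┴─┬───┤ └─┤
│↓│↱ ↓│↑│ │↓│↱ ↓│↱ → → ↓│↱ ↓│   │
│ ╵ ╷ ╵ │ ╵ ╵ ╷ ╵ ┌───╴ ╵ ╷ └─╴ │
│↳ ↑│↳ ↑│  ↳ ↑│↳ ↑│    ↳ ↑│↳ → B│
└───┴───┴─────┴───┴───────┴─────┘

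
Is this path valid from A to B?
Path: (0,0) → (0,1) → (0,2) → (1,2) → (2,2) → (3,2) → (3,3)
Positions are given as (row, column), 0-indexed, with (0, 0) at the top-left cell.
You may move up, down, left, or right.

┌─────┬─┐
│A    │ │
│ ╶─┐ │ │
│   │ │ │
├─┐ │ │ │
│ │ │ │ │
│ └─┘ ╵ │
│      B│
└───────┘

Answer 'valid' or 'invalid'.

Checking path validity:
Result: All consecutive moves are passable.

valid

Correct solution:

┌─────┬─┐
│A → ↓│ │
│ ╶─┐ │ │
│   │↓│ │
├─┐ │ │ │
│ │ │↓│ │
│ └─┘ ╵ │
│    ↳ B│
└───────┘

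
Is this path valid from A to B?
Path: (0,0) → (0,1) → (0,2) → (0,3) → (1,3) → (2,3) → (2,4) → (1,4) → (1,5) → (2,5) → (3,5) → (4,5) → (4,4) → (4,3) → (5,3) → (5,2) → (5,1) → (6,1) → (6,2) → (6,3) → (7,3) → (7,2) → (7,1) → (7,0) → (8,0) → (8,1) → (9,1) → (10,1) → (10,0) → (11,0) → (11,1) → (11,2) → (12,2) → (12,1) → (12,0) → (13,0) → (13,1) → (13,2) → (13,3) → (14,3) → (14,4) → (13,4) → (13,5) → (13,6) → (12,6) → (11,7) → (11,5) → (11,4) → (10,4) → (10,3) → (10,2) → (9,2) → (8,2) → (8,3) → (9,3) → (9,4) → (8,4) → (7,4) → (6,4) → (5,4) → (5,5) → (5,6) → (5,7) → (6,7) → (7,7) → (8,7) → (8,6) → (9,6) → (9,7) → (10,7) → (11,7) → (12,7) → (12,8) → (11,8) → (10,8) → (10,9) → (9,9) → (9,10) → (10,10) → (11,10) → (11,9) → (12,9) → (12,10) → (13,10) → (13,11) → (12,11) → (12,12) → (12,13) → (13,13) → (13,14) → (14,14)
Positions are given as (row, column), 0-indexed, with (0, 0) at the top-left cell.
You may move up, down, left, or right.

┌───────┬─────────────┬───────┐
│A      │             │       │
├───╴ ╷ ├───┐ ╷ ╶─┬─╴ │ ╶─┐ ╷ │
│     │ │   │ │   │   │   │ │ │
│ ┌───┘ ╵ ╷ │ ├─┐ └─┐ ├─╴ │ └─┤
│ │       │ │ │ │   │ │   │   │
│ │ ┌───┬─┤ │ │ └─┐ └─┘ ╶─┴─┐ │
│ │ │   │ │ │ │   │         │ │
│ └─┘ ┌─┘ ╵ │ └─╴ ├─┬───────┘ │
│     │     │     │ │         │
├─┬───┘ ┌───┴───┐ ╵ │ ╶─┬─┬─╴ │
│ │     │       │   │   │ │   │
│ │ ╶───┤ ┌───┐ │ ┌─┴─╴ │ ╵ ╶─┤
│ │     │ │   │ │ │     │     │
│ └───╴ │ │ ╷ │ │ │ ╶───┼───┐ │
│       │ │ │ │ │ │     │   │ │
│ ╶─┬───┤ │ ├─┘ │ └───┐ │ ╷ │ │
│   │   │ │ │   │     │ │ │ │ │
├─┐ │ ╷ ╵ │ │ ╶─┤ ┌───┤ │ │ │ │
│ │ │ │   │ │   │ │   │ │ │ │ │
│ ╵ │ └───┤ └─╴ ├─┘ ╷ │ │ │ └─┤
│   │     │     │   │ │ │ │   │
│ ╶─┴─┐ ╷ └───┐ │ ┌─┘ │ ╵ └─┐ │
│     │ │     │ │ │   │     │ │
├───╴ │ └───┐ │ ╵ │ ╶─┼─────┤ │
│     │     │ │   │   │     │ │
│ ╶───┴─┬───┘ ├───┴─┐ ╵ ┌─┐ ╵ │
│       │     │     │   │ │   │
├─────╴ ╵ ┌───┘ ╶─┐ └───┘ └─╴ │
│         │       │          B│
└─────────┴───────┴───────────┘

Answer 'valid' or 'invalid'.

Checking path validity:
Result: Invalid move at step 45: cannot move from (12, 6) to (11, 7).

invalid

Correct solution:

┌───────┬─────────────┬───────┐
│A → → ↓│             │       │
├───╴ ╷ ├───┐ ╷ ╶─┬─╴ │ ╶─┐ ╷ │
│     │↓│↱ ↓│ │   │   │   │ │ │
│ ┌───┘ ╵ ╷ │ ├─┐ └─┐ ├─╴ │ └─┤
│ │    ↳ ↑│↓│ │ │   │ │   │   │
│ │ ┌───┬─┤ │ │ └─┐ └─┘ ╶─┴─┐ │
│ │ │   │ │↓│ │   │         │ │
│ └─┘ ┌─┘ ╵ │ └─╴ ├─┬───────┘ │
│     │↓ ← ↲│     │ │         │
├─┬───┘ ┌───┴───┐ ╵ │ ╶─┬─┬─╴ │
│ │↓ ← ↲│↱ → → ↓│   │   │ │   │
│ │ ╶───┤ ┌───┐ │ ┌─┴─╴ │ ╵ ╶─┤
│ │↳ → ↓│↑│   │↓│ │     │     │
│ └───╴ │ │ ╷ │ │ │ ╶───┼───┐ │
│↓ ← ← ↲│↑│ │ │↓│ │     │   │ │
│ ╶─┬───┤ │ ├─┘ │ └───┐ │ ╷ │ │
│↳ ↓│↱ ↓│↑│ │↓ ↲│     │ │ │ │ │
├─┐ │ ╷ ╵ │ │ ╶─┤ ┌───┤ │ │ │ │
│ │↓│↑│↳ ↑│ │↳ ↓│ │↱ ↓│ │ │ │ │
│ ╵ │ └───┤ └─╴ ├─┘ ╷ │ │ │ └─┤
│↓ ↲│↑ ← ↰│    ↓│↱ ↑│↓│ │ │   │
│ ╶─┴─┐ ╷ └───┐ │ ┌─┘ │ ╵ └─┐ │
│↳ → ↓│ │↑ ← ↰│↓│↑│↓ ↲│     │ │
├───╴ │ └───┐ │ ╵ │ ╶─┼─────┤ │
│↓ ← ↲│     │↑│↳ ↑│↳ ↓│↱ → ↓│ │
│ ╶───┴─┬───┘ ├───┴─┐ ╵ ┌─┐ ╵ │
│↳ → → ↓│↱ → ↑│     │↳ ↑│ │↳ ↓│
├─────╴ ╵ ┌───┘ ╶─┐ └───┘ └─╴ │
│      ↳ ↑│       │          B│
└─────────┴───────┴───────────┘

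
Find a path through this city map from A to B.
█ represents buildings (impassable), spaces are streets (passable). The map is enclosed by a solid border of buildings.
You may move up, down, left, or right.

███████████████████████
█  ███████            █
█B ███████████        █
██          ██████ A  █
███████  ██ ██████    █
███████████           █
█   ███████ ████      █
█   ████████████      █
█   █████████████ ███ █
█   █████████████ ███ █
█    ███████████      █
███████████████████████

Finding the shortest path from A to B:
Movement: cardinal only
Path length: 23 steps
Directions: down → down → left → left → left → left → left → left → left → left → up → up → left → left → left → left → left → left → left → left → left → up → left

Solution:

███████████████████████
█  ███████            █
█B↰███████████        █
██↑←←←←←←←←↰██████ A  █
███████  ██↑██████ ↓  █
███████████↑←←←←←←←↲  █
█   ███████ ████      █
█   ████████████      █
█   █████████████ ███ █
█   █████████████ ███ █
█    ███████████      █
███████████████████████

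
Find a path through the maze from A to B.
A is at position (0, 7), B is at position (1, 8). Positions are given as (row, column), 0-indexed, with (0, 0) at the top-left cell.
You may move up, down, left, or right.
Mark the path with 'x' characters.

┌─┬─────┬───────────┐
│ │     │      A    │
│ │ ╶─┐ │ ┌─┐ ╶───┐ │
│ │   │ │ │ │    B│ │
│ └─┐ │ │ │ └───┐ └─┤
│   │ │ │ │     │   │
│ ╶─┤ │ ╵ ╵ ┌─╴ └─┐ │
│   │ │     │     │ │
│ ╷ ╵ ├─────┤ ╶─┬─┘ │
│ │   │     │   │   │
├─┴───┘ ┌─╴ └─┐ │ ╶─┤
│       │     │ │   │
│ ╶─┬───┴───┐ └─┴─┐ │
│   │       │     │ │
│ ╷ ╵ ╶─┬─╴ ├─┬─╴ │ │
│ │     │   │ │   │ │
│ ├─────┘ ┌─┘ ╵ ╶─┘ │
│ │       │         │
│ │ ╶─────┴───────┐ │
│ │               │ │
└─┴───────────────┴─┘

Finding the shortest path from (0, 7) to (1, 8):
Path length: 4 steps
Directions: left → down → right → right

Solution:

┌─┬─────┬───────────┐
│ │     │    x A    │
│ │ ╶─┐ │ ┌─┐ ╶───┐ │
│ │   │ │ │ │x x B│ │
│ └─┐ │ │ │ └───┐ └─┤
│   │ │ │ │     │   │
│ ╶─┤ │ ╵ ╵ ┌─╴ └─┐ │
│   │ │     │     │ │
│ ╷ ╵ ├─────┤ ╶─┬─┘ │
│ │   │     │   │   │
├─┴───┘ ┌─╴ └─┐ │ ╶─┤
│       │     │ │   │
│ ╶─┬───┴───┐ └─┴─┐ │
│   │       │     │ │
│ ╷ ╵ ╶─┬─╴ ├─┬─╴ │ │
│ │     │   │ │   │ │
│ ├─────┘ ┌─┘ ╵ ╶─┘ │
│ │       │         │
│ │ ╶─────┴───────┐ │
│ │               │ │
└─┴───────────────┴─┘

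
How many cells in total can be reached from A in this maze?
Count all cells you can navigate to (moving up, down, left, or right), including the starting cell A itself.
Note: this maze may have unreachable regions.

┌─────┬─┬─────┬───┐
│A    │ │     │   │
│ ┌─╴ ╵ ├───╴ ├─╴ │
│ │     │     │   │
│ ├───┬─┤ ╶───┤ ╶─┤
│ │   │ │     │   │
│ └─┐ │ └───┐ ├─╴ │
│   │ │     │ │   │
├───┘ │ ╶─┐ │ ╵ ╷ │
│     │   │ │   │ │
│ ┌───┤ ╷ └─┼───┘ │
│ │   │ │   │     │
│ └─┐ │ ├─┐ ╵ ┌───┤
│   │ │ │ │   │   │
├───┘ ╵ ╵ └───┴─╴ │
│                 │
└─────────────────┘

Using BFS/flood-fill to find all reachable cells from A:
Maze size: 8 × 9 = 72 total cells
61 cell(s) are walled off and cannot be reached from A.
Reachable cells: 11

Reachable region (· marks reachable cells):

┌─────┬─┬─────┬───┐
│A · ·│·│     │   │
│ ┌─╴ ╵ ├───╴ ├─╴ │
│·│· · ·│     │   │
│ ├───┬─┤ ╶───┤ ╶─┤
│·│   │ │     │   │
│ └─┐ │ └───┐ ├─╴ │
│· ·│ │     │ │   │
├───┘ │ ╶─┐ │ ╵ ╷ │
│     │   │ │   │ │
│ ┌───┤ ╷ └─┼───┘ │
│ │   │ │   │     │
│ └─┐ │ ├─┐ ╵ ┌───┤
│   │ │ │ │   │   │
├───┘ ╵ ╵ └───┴─╴ │
│                 │
└─────────────────┘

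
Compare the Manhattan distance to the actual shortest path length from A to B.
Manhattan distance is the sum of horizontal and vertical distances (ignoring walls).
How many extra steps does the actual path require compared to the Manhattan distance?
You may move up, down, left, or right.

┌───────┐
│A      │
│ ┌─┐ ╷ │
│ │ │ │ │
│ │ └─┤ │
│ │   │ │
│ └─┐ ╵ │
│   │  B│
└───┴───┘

Manhattan distance: |3 - 0| + |3 - 0| = 6
Actual path length: 6
Extra steps: 6 - 6 = 0

Solution:

┌───────┐
│A → → ↓│
│ ┌─┐ ╷ │
│ │ │ │↓│
│ │ └─┤ │
│ │   │↓│
│ └─┐ ╵ │
│   │  B│
└───┴───┘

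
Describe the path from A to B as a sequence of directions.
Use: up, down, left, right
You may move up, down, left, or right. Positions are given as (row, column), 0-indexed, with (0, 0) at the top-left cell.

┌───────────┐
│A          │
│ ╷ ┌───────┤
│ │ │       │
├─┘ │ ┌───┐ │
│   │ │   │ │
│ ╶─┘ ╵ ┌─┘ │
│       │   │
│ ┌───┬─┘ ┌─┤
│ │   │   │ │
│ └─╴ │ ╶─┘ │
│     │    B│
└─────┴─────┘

Finding the path and converting it to directions:
Path through cells: (0,0) → (0,1) → (1,1) → (2,1) → (2,0) → (3,0) → (3,1) → (3,2) → (2,2) → (1,2) → (1,3) → (1,4) → (1,5) → (2,5) → (3,5) → (3,4) → (4,4) → (4,3) → (5,3) → (5,4) → (5,5)
Directions: right, down, down, left, down, right, right, up, up, right, right, right, down, down, left, down, left, down, right, right

Solution:

┌───────────┐
│A ↓        │
│ ╷ ┌───────┤
│ │↓│↱ → → ↓│
├─┘ │ ┌───┐ │
│↓ ↲│↑│   │↓│
│ ╶─┘ ╵ ┌─┘ │
│↳ → ↑  │↓ ↲│
│ ┌───┬─┘ ┌─┤
│ │   │↓ ↲│ │
│ └─╴ │ ╶─┘ │
│     │↳ → B│
└─────┴─────┘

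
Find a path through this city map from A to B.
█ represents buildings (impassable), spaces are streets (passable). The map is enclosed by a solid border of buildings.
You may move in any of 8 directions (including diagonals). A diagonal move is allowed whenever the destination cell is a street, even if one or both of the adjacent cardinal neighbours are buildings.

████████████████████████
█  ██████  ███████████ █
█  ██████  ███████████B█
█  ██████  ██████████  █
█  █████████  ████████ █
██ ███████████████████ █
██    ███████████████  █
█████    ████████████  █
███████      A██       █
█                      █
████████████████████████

Finding the shortest path from A to B:
Movement: 8-directional
Path length: 13 steps
Directions: down-right → right → right → right → right → right → up-right → up-right → up → up-right → up → up → up

Solution:

████████████████████████
█  ██████  ███████████ █
█  ██████  ███████████B█
█  ██████  ██████████ ↑█
█  █████████  ████████↑█
██ ███████████████████↑█
██    ███████████████↗ █
█████    ████████████↑ █
███████      A██    ↗  █
█             →→→→→↗   █
████████████████████████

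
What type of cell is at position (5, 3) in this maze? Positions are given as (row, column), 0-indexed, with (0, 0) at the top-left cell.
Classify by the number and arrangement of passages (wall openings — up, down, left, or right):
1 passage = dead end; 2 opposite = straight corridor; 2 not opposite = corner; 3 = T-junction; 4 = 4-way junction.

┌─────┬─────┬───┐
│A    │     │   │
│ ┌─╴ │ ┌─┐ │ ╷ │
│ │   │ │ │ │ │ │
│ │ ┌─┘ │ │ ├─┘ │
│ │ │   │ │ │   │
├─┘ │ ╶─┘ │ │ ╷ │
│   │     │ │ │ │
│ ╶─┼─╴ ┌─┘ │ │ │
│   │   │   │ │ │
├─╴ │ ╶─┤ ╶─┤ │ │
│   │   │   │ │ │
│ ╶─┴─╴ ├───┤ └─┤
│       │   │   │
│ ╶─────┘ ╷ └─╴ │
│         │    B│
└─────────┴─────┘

Checking cell at (5, 3):
Number of passages: 2
Cell type: corner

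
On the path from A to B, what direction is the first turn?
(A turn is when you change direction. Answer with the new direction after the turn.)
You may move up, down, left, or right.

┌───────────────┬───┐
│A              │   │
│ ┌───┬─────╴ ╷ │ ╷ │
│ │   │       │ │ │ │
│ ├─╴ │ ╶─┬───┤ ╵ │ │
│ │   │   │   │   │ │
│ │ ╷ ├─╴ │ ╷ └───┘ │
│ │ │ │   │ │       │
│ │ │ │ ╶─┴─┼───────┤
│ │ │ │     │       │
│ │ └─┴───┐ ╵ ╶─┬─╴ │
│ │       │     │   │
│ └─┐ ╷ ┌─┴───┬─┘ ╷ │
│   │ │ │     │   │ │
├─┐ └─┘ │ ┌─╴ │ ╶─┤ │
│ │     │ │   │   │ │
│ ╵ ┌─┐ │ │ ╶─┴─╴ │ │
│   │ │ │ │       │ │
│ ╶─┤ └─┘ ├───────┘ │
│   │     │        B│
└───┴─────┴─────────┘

Directions: right, right, right, right, right, right, down, left, left, left, down, right, down, left, down, right, right, down, right, up, right, right, right, down, down, down, down, down
First turn direction: down

Solution:

┌───────────────┬───┐
│A → → → → → ↓  │   │
│ ┌───┬─────╴ ╷ │ ╷ │
│ │   │↓ ← ← ↲│ │ │ │
│ ├─╴ │ ╶─┬───┤ ╵ │ │
│ │   │↳ ↓│   │   │ │
│ │ ╷ ├─╴ │ ╷ └───┘ │
│ │ │ │↓ ↲│ │       │
│ │ │ │ ╶─┴─┼───────┤
│ │ │ │↳ → ↓│↱ → → ↓│
│ │ └─┴───┐ ╵ ╶─┬─╴ │
│ │       │↳ ↑  │  ↓│
│ └─┐ ╷ ┌─┴───┬─┘ ╷ │
│   │ │ │     │   │↓│
├─┐ └─┘ │ ┌─╴ │ ╶─┤ │
│ │     │ │   │   │↓│
│ ╵ ┌─┐ │ │ ╶─┴─╴ │ │
│   │ │ │ │       │↓│
│ ╶─┤ └─┘ ├───────┘ │
│   │     │        B│
└───┴─────┴─────────┘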